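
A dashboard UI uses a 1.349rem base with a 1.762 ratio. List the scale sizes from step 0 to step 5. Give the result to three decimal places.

Step 0: 1.349rem
Step 1: 1.349 × 1.762 = 2.377
Step 2: 1.349 × 1.762² = 4.188
Step 3: 1.349 × 1.762³ = 7.380
Step 4: 1.349 × 1.762⁴ = 13.003
Step 5: 1.349 × 1.762⁵ = 22.911

1.349rem, 2.377rem, 4.188rem, 7.380rem, 13.003rem, 22.911rem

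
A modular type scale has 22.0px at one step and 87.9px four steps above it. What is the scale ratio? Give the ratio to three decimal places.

r⁴ = 87.9 / 22.0, so r = (87.9/22.0)^(1/4).
r = 3.9955^(1/4) ≈ 1.4138

1.414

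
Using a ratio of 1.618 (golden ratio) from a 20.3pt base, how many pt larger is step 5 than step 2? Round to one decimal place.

Step 2: 20.3 × 1.618² = 53.144pt
Step 5: 20.3 × 1.618⁵ = 225.107pt
Difference: 225.107 − 53.144 = 171.963pt

172.0pt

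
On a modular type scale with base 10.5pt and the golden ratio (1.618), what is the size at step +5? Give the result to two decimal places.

116.43pt

10.5 × 1.618⁵ = 10.5 × 11.08901 ≈ 116.43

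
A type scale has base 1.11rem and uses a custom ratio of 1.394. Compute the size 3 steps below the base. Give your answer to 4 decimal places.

0.4098rem

1.11 ÷ 1.394³ = 1.11 ÷ 2.70887 ≈ 0.4098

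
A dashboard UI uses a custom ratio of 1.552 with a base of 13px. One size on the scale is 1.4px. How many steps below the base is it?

5

1.552ⁿ = 13 / 1.4 = 9.2857
n = ln(9.2857) / ln(1.552) = 2.2285 / 0.4395 ≈ 5.07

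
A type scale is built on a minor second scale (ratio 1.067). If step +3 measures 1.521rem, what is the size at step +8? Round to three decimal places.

The gap is 8 − (3) = 5 steps, so the factor is 1.067^5.
1.521 × 1.067⁵ = 1.521 × 1.38300 ≈ 2.104

2.104rem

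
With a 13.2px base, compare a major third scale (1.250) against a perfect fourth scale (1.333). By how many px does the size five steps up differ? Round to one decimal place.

Major third: 13.2 × 1.250⁵ = 40.283px
Perfect fourth: 13.2 × 1.333⁵ = 55.555px
Difference: 55.555 − 40.283 = 15.272px

15.3px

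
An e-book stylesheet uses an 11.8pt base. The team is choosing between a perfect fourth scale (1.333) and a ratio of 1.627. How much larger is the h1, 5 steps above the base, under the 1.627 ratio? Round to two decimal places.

Perfect fourth: 11.8 × 1.333⁵ = 49.6630pt
At 1.627: 11.8 × 1.627⁵ = 134.5302pt
Difference: 134.5302 − 49.6630 = 84.8672pt

84.87pt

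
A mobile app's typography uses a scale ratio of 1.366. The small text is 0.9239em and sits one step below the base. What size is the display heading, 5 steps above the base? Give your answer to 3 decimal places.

6.002em

0.9239 × 1.366⁶ = 0.9239 × 6.49687 ≈ 6.002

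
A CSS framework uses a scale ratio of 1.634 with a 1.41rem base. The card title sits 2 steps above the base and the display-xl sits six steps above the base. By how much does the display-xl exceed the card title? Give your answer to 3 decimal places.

Step 2: 1.41 × 1.634² = 3.76464rem
Step 6: 1.41 × 1.634⁶ = 26.83684rem
Difference: 26.83684 − 3.76464 = 23.07220rem

23.072rem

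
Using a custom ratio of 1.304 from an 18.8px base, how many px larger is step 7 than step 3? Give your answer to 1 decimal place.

78.8px

Step 3: 18.8 × 1.304³ = 41.686px
Step 7: 18.8 × 1.304⁷ = 120.532px
Difference: 120.532 − 41.686 = 78.846px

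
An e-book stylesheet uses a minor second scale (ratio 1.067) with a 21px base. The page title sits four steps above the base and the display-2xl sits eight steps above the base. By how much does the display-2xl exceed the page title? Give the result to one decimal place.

Step 4: 21.0 × 1.067⁴ = 27.219px
Step 8: 21.0 × 1.067⁸ = 35.280px
Difference: 35.280 − 27.219 = 8.061px

8.1px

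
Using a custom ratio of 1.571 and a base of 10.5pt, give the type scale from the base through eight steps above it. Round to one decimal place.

Step 0: 10.5pt
Step 1: 10.5 × 1.571 = 16.5
Step 2: 10.5 × 1.571² = 25.9
Step 3: 10.5 × 1.571³ = 40.7
Step 4: 10.5 × 1.571⁴ = 64.0
Step 5: 10.5 × 1.571⁵ = 100.5
Step 6: 10.5 × 1.571⁶ = 157.9
Step 7: 10.5 × 1.571⁷ = 248.0
Step 8: 10.5 × 1.571⁸ = 389.6

10.5pt, 16.5pt, 25.9pt, 40.7pt, 64.0pt, 100.5pt, 157.9pt, 248.0pt, 389.6pt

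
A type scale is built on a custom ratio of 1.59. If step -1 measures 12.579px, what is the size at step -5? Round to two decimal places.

12.579 ÷ 1.59⁴ = 12.579 ÷ 6.39129 ≈ 1.968

1.97px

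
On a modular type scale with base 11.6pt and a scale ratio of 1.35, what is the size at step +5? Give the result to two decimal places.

11.6 × 1.35⁵ = 11.6 × 4.48403 ≈ 52.01

52.01pt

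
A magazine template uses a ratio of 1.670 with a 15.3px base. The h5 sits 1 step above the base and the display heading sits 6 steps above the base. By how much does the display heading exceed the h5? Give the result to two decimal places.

Step 1: 15.3 × 1.670 = 25.5510px
Step 6: 15.3 × 1.670⁶ = 331.8870px
Difference: 331.8870 − 25.5510 = 306.3360px

306.34px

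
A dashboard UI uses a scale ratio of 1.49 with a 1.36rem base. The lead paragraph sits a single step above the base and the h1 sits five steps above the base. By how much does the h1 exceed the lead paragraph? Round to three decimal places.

7.961rem

Step 1: 1.36 × 1.49 = 2.02640rem
Step 5: 1.36 × 1.49⁵ = 9.98781rem
Difference: 9.98781 − 2.02640 = 7.96141rem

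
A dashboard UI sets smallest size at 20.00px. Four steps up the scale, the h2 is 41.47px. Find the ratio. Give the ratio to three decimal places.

r⁴ = 41.47 / 20.00, so r = (41.47/20.00)^(1/4).
r = 2.0735^(1/4) ≈ 1.2000

1.200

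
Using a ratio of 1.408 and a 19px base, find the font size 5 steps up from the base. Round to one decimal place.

Each step on a modular scale multiplies by the ratio, so the size n steps from the base is base × ratioⁿ.
19.0 × 1.408⁵ = 19.0 × 5.53367 ≈ 105.14

105.1px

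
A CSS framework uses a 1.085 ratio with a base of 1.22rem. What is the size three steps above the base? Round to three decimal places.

1.558rem

1.22 × 1.085³ = 1.22 × 1.27729 ≈ 1.558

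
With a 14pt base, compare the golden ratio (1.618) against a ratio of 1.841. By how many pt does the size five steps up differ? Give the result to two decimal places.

140.83pt

Golden ratio: 14.0 × 1.618⁵ = 155.2461pt
At 1.841: 14.0 × 1.841⁵ = 296.0718pt
Difference: 296.0718 − 155.2461 = 140.8257pt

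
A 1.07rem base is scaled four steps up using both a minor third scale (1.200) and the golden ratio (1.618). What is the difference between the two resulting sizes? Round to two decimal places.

5.11rem

Minor third: 1.07 × 1.200⁴ = 2.2188rem
Golden ratio: 1.07 × 1.618⁴ = 7.3333rem
Difference: 7.3333 − 2.2188 = 5.1145rem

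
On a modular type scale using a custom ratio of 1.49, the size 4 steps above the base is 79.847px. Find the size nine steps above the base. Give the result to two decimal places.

586.39px

79.847 × 1.49⁵ = 79.847 × 7.34398 ≈ 586.395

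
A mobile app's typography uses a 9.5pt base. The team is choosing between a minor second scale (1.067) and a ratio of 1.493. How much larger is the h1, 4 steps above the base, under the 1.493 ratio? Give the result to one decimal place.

34.9pt

Minor second: 9.5 × 1.067⁴ = 12.313pt
At 1.493: 9.5 × 1.493⁴ = 47.202pt
Difference: 47.202 − 12.313 = 34.889pt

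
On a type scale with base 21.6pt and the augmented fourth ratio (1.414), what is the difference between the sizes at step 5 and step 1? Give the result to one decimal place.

Step 1: 21.6 × 1.414 = 30.542pt
Step 5: 21.6 × 1.414⁵ = 122.096pt
Difference: 122.096 − 30.542 = 91.554pt

91.6pt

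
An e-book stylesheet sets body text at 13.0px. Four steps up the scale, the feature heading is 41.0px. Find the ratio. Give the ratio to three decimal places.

The ratio satisfies 13.0 × r⁴ = 41.0, so r = (41.0 / 13.0)^(1/4).
r = 3.1538^(1/4) ≈ 1.3326

1.333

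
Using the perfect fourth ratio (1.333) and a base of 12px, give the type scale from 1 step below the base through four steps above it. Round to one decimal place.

Step -1: 12.0 ÷ 1.333 = 9.0
Step 0: 12px
Step 1: 12.0 × 1.333 = 16.0
Step 2: 12.0 × 1.333² = 21.3
Step 3: 12.0 × 1.333³ = 28.4
Step 4: 12.0 × 1.333⁴ = 37.9

9.0px, 12.0px, 16.0px, 21.3px, 28.4px, 37.9px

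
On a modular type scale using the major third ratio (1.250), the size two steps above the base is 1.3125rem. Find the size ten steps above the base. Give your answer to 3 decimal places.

1.3125 × 1.250⁸ = 1.3125 × 5.96046 ≈ 7.823

7.823rem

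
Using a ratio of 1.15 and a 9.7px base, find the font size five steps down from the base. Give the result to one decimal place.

4.8px

Each step on a modular scale multiplies by the ratio, so the size n steps from the base is base × ratioⁿ.
9.7 ÷ 1.15⁵ = 9.7 ÷ 2.01136 ≈ 4.82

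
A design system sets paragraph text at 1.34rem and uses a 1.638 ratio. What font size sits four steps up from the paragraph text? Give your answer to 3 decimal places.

Every step multiplies by the scale ratio.
1.34 × 1.638⁴ = 1.34 × 7.19873 ≈ 9.646

9.646rem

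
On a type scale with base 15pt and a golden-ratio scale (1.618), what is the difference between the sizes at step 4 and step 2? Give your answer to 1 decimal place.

Step 2: 15.0 × 1.618² = 39.269pt
Step 4: 15.0 × 1.618⁴ = 102.803pt
Difference: 102.803 − 39.269 = 63.534pt

63.5pt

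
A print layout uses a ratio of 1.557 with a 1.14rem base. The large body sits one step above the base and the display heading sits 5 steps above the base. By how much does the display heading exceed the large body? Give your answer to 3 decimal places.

Step 1: 1.14 × 1.557 = 1.77498rem
Step 5: 1.14 × 1.557⁵ = 10.43153rem
Difference: 10.43153 − 1.77498 = 8.65655rem

8.657rem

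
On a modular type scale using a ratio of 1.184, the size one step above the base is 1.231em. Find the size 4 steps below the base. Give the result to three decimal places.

0.529em

Moving from step +1 to step -4 is 5 steps down, so divide by r⁵.
1.231 ÷ 1.184⁵ = 1.231 ÷ 2.32680 ≈ 0.529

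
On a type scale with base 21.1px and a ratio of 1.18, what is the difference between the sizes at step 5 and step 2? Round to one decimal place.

18.9px

Step 2: 21.1 × 1.18² = 29.380px
Step 5: 21.1 × 1.18⁵ = 48.272px
Difference: 48.272 − 29.380 = 18.892px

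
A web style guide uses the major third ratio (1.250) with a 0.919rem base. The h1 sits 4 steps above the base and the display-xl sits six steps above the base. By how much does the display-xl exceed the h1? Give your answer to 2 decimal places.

Step 4: 0.919 × 1.250⁴ = 2.2437rem
Step 6: 0.919 × 1.250⁶ = 3.5057rem
Difference: 3.5057 − 2.2437 = 1.2620rem

1.26rem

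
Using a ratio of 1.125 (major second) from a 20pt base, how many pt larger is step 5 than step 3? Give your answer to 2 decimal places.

7.56pt

Step 3: 20.0 × 1.125³ = 28.4766pt
Step 5: 20.0 × 1.125⁵ = 36.0406pt
Difference: 36.0406 − 28.4766 = 7.5640pt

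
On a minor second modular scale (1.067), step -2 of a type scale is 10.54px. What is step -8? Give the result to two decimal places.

7.14px

The gap is -8 − (-2) = -6 steps, so the factor is 1.067^-6.
10.54 ÷ 1.067⁶ = 10.54 ÷ 1.47566 ≈ 7.143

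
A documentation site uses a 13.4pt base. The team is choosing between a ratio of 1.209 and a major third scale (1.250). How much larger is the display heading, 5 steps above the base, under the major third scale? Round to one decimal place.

6.3pt

At 1.209: 13.4 × 1.209⁵ = 34.613pt
Major third: 13.4 × 1.250⁵ = 40.894pt
Difference: 40.894 − 34.613 = 6.281pt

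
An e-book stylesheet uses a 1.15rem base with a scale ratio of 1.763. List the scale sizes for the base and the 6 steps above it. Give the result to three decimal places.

Step 0: 1.15rem
Step 1: 1.15 × 1.763 = 2.027
Step 2: 1.15 × 1.763² = 3.574
Step 3: 1.15 × 1.763³ = 6.302
Step 4: 1.15 × 1.763⁴ = 11.110
Step 5: 1.15 × 1.763⁵ = 19.587
Step 6: 1.15 × 1.763⁶ = 34.531

1.150rem, 2.027rem, 3.574rem, 6.302rem, 11.110rem, 19.587rem, 34.531rem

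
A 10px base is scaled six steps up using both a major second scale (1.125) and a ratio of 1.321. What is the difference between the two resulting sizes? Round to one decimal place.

Major second: 10.0 × 1.125⁶ = 20.273px
At 1.321: 10.0 × 1.321⁶ = 53.139px
Difference: 53.139 − 20.273 = 32.866px

32.9px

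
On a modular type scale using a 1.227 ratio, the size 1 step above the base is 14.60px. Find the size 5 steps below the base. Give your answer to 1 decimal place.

14.60 ÷ 1.227⁶ = 14.60 ÷ 3.41246 ≈ 4.278

4.3px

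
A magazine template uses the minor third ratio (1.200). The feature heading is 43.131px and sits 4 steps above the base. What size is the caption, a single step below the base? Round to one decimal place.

17.3px

43.131 ÷ 1.200⁵ = 43.131 ÷ 2.48832 ≈ 17.333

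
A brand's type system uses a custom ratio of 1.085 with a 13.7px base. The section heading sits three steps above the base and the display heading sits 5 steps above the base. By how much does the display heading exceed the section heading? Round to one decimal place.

3.1px

Step 3: 13.7 × 1.085³ = 17.499px
Step 5: 13.7 × 1.085⁵ = 20.600px
Difference: 20.600 − 17.499 = 3.101px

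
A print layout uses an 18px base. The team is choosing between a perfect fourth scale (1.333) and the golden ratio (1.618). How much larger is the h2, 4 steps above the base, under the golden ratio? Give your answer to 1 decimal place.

66.5px

Perfect fourth: 18.0 × 1.333⁴ = 56.832px
Golden ratio: 18.0 × 1.618⁴ = 123.363px
Difference: 123.363 − 56.832 = 66.531px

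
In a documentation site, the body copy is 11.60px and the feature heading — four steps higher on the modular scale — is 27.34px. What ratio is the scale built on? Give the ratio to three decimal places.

r⁴ = 27.34 / 11.60, so r = (27.34/11.60)^(1/4).
r = 2.3569^(1/4) ≈ 1.2390

1.239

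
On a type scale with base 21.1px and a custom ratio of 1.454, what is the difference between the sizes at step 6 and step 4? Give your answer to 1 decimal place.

Step 4: 21.1 × 1.454⁴ = 94.306px
Step 6: 21.1 × 1.454⁶ = 199.374px
Difference: 199.374 − 94.306 = 105.068px

105.1px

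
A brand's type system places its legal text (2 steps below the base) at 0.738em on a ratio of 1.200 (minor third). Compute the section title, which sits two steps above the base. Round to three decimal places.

1.530em

The gap is 2 − (-2) = 4 steps, so the factor is 1.200^4.
0.738 × 1.200⁴ = 0.738 × 2.07360 ≈ 1.530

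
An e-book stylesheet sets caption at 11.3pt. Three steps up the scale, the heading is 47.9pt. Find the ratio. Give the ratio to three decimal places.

1.618

The ratio satisfies 11.3 × r³ = 47.9, so r = (47.9 / 11.3)^(1/3).
r = 4.2389^(1/3) ≈ 1.6184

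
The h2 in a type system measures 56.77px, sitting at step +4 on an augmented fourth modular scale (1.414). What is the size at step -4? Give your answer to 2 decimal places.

Moving from step +4 to step -4 is 8 steps down, so divide by r⁸.
56.77 ÷ 1.414⁸ = 56.77 ÷ 15.98068 ≈ 3.552

3.55px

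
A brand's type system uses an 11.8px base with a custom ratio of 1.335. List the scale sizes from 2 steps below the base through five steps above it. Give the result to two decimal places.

Step -2: 11.8 ÷ 1.335² = 6.62
Step -1: 11.8 ÷ 1.335 = 8.84
Step 0: 11.8px
Step 1: 11.8 × 1.335 = 15.75
Step 2: 11.8 × 1.335² = 21.03
Step 3: 11.8 × 1.335³ = 28.08
Step 4: 11.8 × 1.335⁴ = 37.48
Step 5: 11.8 × 1.335⁵ = 50.04

6.62px, 8.84px, 11.80px, 15.75px, 21.03px, 28.08px, 37.48px, 50.04px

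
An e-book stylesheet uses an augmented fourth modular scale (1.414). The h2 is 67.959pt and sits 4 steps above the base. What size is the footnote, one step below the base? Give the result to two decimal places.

12.02pt

The gap is -1 − (4) = -5 steps, so the factor is 1.414^-5.
67.959 ÷ 1.414⁵ = 67.959 ÷ 5.65258 ≈ 12.023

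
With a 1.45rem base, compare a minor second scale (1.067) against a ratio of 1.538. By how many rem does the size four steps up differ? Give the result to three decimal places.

6.234rem

Minor second: 1.45 × 1.067⁴ = 1.87943rem
At 1.538: 1.45 × 1.538⁴ = 8.11322rem
Difference: 8.11322 − 1.87943 = 6.23379rem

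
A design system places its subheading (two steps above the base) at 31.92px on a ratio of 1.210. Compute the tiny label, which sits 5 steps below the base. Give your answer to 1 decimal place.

8.4px

Moving from step +2 to step -5 is 7 steps down, so divide by r⁷.
31.92 ÷ 1.210⁷ = 31.92 ÷ 3.79750 ≈ 8.406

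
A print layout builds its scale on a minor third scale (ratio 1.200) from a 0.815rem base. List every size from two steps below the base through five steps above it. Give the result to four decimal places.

0.5660rem, 0.6792rem, 0.8150rem, 0.9780rem, 1.1736rem, 1.4083rem, 1.6900rem, 2.0280rem

Step -2: 0.815 ÷ 1.200² = 0.5660
Step -1: 0.815 ÷ 1.200 = 0.6792
Step 0: 0.815rem
Step 1: 0.815 × 1.200 = 0.9780
Step 2: 0.815 × 1.200² = 1.1736
Step 3: 0.815 × 1.200³ = 1.4083
Step 4: 0.815 × 1.200⁴ = 1.6900
Step 5: 0.815 × 1.200⁵ = 2.0280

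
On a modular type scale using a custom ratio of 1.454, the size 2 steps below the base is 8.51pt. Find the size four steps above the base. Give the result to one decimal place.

80.4pt

8.51 × 1.454⁶ = 8.51 × 9.44901 ≈ 80.411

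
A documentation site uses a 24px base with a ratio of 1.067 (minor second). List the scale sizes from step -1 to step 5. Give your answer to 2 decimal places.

22.49px, 24.00px, 25.61px, 27.32px, 29.15px, 31.11px, 33.19px

Step -1: 24.0 ÷ 1.067 = 22.49
Step 0: 24px
Step 1: 24.0 × 1.067 = 25.61
Step 2: 24.0 × 1.067² = 27.32
Step 3: 24.0 × 1.067³ = 29.15
Step 4: 24.0 × 1.067⁴ = 31.11
Step 5: 24.0 × 1.067⁵ = 33.19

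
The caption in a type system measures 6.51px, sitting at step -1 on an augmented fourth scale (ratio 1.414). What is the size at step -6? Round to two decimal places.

1.15px

Moving from step -1 to step -6 is 5 steps down, so divide by r⁵.
6.51 ÷ 1.414⁵ = 6.51 ÷ 5.65258 ≈ 1.152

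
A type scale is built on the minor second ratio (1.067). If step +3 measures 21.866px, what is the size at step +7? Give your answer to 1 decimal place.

21.866 × 1.067⁴ = 21.866 × 1.29616 ≈ 28.342

28.3px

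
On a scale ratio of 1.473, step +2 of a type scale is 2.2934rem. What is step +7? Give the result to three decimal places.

15.904rem

2.2934 × 1.473⁵ = 2.2934 × 6.93448 ≈ 15.904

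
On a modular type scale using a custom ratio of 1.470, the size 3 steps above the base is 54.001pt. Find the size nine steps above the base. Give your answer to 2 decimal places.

The gap is 9 − (3) = 6 steps, so the factor is 1.470^6.
54.001 × 1.470⁶ = 54.001 × 10.09030 ≈ 544.886

544.89pt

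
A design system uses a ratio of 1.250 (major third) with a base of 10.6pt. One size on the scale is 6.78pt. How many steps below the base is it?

1.250ⁿ = 10.6 / 6.78 = 1.5634
n = ln(1.5634) / ln(1.250) = 0.4469 / 0.2231 ≈ 2.00

2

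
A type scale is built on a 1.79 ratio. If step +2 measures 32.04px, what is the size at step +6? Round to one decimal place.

328.9px

32.04 × 1.79⁴ = 32.04 × 10.26626 ≈ 328.931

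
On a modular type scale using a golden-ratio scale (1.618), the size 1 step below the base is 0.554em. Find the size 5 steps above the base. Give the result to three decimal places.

9.940em

Moving from step -1 to step +5 is 6 steps up, so multiply by r⁶.
0.554 × 1.618⁶ = 0.554 × 17.94201 ≈ 9.940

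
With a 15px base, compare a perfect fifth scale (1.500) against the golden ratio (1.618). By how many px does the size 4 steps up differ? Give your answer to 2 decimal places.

Perfect fifth: 15.0 × 1.500⁴ = 75.9375px
Golden ratio: 15.0 × 1.618⁴ = 102.8029px
Difference: 102.8029 − 75.9375 = 26.8654px

26.87px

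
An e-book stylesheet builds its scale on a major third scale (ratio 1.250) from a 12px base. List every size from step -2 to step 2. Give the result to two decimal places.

7.68px, 9.60px, 12.00px, 15.00px, 18.75px

Step -2: 12.0 ÷ 1.250² = 7.68
Step -1: 12.0 ÷ 1.250 = 9.60
Step 0: 12px
Step 1: 12.0 × 1.250 = 15.00
Step 2: 12.0 × 1.250² = 18.75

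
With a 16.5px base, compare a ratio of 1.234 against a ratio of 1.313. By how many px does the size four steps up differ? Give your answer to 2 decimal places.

At 1.234: 16.5 × 1.234⁴ = 38.2600px
At 1.313: 16.5 × 1.313⁴ = 49.0391px
Difference: 49.0391 − 38.2600 = 10.7791px

10.78px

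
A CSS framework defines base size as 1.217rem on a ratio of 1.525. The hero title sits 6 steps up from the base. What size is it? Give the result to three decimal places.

15.308rem

1.217 × 1.525⁶ = 1.217 × 12.57822 ≈ 15.308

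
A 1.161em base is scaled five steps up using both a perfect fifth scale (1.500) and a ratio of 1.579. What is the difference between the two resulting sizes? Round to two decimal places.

Perfect fifth: 1.161 × 1.500⁵ = 8.8163em
At 1.579: 1.161 × 1.579⁵ = 11.3957em
Difference: 11.3957 − 8.8163 = 2.5794em

2.58em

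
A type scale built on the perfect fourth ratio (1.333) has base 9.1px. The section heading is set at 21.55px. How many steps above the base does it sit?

1.333ⁿ = 21.55 / 9.1 = 2.3681
n = ln(2.3681) / ln(1.333) = 0.8621 / 0.2874 ≈ 3.00

3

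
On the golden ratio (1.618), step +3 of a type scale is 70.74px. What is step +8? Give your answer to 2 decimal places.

784.44px

70.74 × 1.618⁵ = 70.74 × 11.08901 ≈ 784.436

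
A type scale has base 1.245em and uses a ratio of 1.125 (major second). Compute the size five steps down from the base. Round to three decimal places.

A modular type scale is a geometric sequence: sizeₙ = base × rⁿ.
1.245 ÷ 1.125⁵ = 1.245 ÷ 1.80203 ≈ 0.691

0.691em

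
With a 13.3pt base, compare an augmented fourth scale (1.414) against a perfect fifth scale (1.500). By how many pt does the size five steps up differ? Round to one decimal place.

25.8pt

Augmented fourth: 13.3 × 1.414⁵ = 75.179pt
Perfect fifth: 13.3 × 1.500⁵ = 100.997pt
Difference: 100.997 − 75.179 = 25.818pt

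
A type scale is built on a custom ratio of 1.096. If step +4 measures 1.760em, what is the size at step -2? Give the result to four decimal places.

1.0154em

The gap is -2 − (4) = -6 steps, so the factor is 1.096^-6.
1.760 ÷ 1.096⁶ = 1.760 ÷ 1.73326 ≈ 1.0154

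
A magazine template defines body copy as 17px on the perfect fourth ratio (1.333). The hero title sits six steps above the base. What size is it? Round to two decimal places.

Every step multiplies by the scale ratio.
17.0 × 1.333⁶ = 17.0 × 5.61023 ≈ 95.37

95.37px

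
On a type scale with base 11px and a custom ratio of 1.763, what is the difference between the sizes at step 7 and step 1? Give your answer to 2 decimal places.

562.92px

Step 1: 11.0 × 1.763 = 19.3930px
Step 7: 11.0 × 1.763⁷ = 582.3162px
Difference: 582.3162 − 19.3930 = 562.9232px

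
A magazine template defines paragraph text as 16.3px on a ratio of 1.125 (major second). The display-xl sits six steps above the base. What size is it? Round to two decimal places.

33.04px

16.3 × 1.125⁶ = 16.3 × 2.02729 ≈ 33.04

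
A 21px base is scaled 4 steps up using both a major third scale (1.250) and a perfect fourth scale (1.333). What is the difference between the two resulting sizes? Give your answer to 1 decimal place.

15.0px

Major third: 21.0 × 1.250⁴ = 51.270px
Perfect fourth: 21.0 × 1.333⁴ = 66.304px
Difference: 66.304 − 51.270 = 15.034px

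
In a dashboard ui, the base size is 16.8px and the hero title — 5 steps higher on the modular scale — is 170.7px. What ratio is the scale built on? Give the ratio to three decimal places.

r⁵ = 170.7 / 16.8, so r = (170.7/16.8)^(1/5).
r = 10.1607^(1/5) ≈ 1.5900

1.590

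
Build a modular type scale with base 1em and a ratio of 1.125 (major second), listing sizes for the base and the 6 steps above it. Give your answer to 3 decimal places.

Step 0: 1em
Step 1: 1.0 × 1.125 = 1.125
Step 2: 1.0 × 1.125² = 1.266
Step 3: 1.0 × 1.125³ = 1.424
Step 4: 1.0 × 1.125⁴ = 1.602
Step 5: 1.0 × 1.125⁵ = 1.802
Step 6: 1.0 × 1.125⁶ = 2.027

1.000em, 1.125em, 1.266em, 1.424em, 1.602em, 1.802em, 2.027em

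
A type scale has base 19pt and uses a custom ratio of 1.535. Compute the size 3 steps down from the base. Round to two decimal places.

19.0 ÷ 1.535³ = 19.0 ÷ 3.61681 ≈ 5.25

5.25pt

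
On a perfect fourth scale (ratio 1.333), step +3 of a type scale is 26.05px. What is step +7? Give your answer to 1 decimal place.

Moving from step +3 to step +7 is 4 steps up, so multiply by r⁴.
26.05 × 1.333⁴ = 26.05 × 3.15733 ≈ 82.249

82.2px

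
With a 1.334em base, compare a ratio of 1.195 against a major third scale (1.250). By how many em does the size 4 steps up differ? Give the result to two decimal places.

At 1.195: 1.334 × 1.195⁴ = 2.7204em
Major third: 1.334 × 1.250⁴ = 3.2568em
Difference: 3.2568 − 2.7204 = 0.5364em

0.54em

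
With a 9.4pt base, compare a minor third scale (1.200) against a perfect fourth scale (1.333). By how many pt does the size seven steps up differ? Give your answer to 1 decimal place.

Minor third: 9.4 × 1.200⁷ = 33.682pt
Perfect fourth: 9.4 × 1.333⁷ = 70.297pt
Difference: 70.297 − 33.682 = 36.615pt

36.6pt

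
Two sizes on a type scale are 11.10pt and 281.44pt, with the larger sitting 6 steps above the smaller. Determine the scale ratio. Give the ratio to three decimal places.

1.714

The ratio satisfies 11.10 × r⁶ = 281.44, so r = (281.44 / 11.10)^(1/6).
r = 25.3550^(1/6) ≈ 1.7140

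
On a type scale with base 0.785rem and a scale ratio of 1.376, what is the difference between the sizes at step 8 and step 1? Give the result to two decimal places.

Step 1: 0.785 × 1.376 = 1.0802rem
Step 8: 0.785 × 1.376⁸ = 10.0883rem
Difference: 10.0883 − 1.0802 = 9.0081rem

9.01rem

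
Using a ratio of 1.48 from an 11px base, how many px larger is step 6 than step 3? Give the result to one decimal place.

79.9px

Step 3: 11.0 × 1.48³ = 35.660px
Step 6: 11.0 × 1.48⁶ = 115.601px
Difference: 115.601 − 35.660 = 79.941px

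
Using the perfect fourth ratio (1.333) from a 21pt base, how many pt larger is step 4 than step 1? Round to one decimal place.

Step 1: 21.0 × 1.333 = 27.993pt
Step 4: 21.0 × 1.333⁴ = 66.304pt
Difference: 66.304 − 27.993 = 38.311pt

38.3pt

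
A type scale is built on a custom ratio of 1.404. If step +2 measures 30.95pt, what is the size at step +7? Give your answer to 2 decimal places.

30.95 × 1.404⁵ = 30.95 × 5.45551 ≈ 168.848

168.85pt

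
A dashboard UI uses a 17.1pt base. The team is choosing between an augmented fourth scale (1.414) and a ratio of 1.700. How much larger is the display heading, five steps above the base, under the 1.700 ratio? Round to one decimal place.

146.1pt

Augmented fourth: 17.1 × 1.414⁵ = 96.659pt
At 1.700: 17.1 × 1.700⁵ = 242.796pt
Difference: 242.796 − 96.659 = 146.137pt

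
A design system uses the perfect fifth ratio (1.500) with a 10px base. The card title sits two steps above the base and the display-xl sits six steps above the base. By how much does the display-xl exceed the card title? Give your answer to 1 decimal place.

Step 2: 10.0 × 1.500² = 22.500px
Step 6: 10.0 × 1.500⁶ = 113.906px
Difference: 113.906 − 22.500 = 91.406px

91.4px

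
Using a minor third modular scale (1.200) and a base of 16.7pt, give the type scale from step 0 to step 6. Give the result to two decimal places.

16.70pt, 20.04pt, 24.05pt, 28.86pt, 34.63pt, 41.55pt, 49.87pt

Step 0: 16.7pt
Step 1: 16.7 × 1.200 = 20.04
Step 2: 16.7 × 1.200² = 24.05
Step 3: 16.7 × 1.200³ = 28.86
Step 4: 16.7 × 1.200⁴ = 34.63
Step 5: 16.7 × 1.200⁵ = 41.55
Step 6: 16.7 × 1.200⁶ = 49.87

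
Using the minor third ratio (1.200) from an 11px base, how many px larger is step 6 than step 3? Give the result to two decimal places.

13.84px

Step 3: 11.0 × 1.200³ = 19.0080px
Step 6: 11.0 × 1.200⁶ = 32.8458px
Difference: 32.8458 − 19.0080 = 13.8378px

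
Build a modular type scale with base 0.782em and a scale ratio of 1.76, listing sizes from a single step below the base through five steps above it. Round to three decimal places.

Step -1: 0.782 ÷ 1.76 = 0.444
Step 0: 0.782em
Step 1: 0.782 × 1.76 = 1.376
Step 2: 0.782 × 1.76² = 2.422
Step 3: 0.782 × 1.76³ = 4.263
Step 4: 0.782 × 1.76⁴ = 7.503
Step 5: 0.782 × 1.76⁵ = 13.206

0.444em, 0.782em, 1.376em, 2.422em, 4.263em, 7.503em, 13.206em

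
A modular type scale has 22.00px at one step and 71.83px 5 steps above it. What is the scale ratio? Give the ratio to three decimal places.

1.267

r⁵ = 71.83 / 22.00, so r = (71.83/22.00)^(1/5).
r = 3.2650^(1/5) ≈ 1.2670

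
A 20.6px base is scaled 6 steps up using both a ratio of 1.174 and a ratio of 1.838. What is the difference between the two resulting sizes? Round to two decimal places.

At 1.174: 20.6 × 1.174⁶ = 53.9356px
At 1.838: 20.6 × 1.838⁶ = 794.2190px
Difference: 794.2190 − 53.9356 = 740.2834px

740.28px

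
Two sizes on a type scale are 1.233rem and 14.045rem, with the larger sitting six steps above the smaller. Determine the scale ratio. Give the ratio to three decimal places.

1.500

The ratio satisfies 1.233 × r⁶ = 14.045, so r = (14.045 / 1.233)^(1/6).
r = 11.3909^(1/6) ≈ 1.5000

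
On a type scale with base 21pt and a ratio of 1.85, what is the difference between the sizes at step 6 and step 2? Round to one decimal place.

Step 2: 21.0 × 1.85² = 71.873pt
Step 6: 21.0 × 1.85⁶ = 841.879pt
Difference: 841.879 − 71.873 = 770.006pt

770.0pt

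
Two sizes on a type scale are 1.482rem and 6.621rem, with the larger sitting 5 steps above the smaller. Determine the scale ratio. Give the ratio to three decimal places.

The ratio satisfies 1.482 × r⁵ = 6.621, so r = (6.621 / 1.482)^(1/5).
r = 4.4676^(1/5) ≈ 1.3490

1.349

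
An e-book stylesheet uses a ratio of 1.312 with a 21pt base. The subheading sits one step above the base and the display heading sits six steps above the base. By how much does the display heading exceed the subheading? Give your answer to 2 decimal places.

79.56pt

Step 1: 21.0 × 1.312 = 27.5520pt
Step 6: 21.0 × 1.312⁶ = 107.1081pt
Difference: 107.1081 − 27.5520 = 79.5561pt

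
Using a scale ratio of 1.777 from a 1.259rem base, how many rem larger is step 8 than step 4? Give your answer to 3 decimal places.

112.623rem

Step 4: 1.259 × 1.777⁴ = 12.55381rem
Step 8: 1.259 × 1.777⁸ = 125.17718rem
Difference: 125.17718 − 12.55381 = 112.62337rem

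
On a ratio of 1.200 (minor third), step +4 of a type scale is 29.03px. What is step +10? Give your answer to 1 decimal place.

86.7px

29.03 × 1.200⁶ = 29.03 × 2.98598 ≈ 86.683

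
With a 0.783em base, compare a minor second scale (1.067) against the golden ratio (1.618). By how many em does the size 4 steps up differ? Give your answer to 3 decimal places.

Minor second: 0.783 × 1.067⁴ = 1.01489em
Golden ratio: 0.783 × 1.618⁴ = 5.36631em
Difference: 5.36631 − 1.01489 = 4.35142em

4.351em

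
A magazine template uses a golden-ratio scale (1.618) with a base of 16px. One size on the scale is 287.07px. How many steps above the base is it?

1.618ⁿ = 287.07 / 16 = 17.9419
n = ln(17.9419) / ln(1.618) = 2.8871 / 0.4812 ≈ 6.00

6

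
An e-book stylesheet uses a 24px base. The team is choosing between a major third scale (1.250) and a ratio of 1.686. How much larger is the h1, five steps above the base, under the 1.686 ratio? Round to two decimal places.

253.72px

Major third: 24.0 × 1.250⁵ = 73.2422px
At 1.686: 24.0 × 1.686⁵ = 326.9634px
Difference: 326.9634 − 73.2422 = 253.7212px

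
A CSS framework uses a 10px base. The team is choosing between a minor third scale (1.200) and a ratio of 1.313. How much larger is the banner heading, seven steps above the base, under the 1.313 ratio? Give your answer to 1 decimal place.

31.4px

Minor third: 10.0 × 1.200⁷ = 35.832px
At 1.313: 10.0 × 1.313⁷ = 67.275px
Difference: 67.275 − 35.832 = 31.443px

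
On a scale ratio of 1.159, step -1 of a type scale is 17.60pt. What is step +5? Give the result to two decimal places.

42.66pt

17.60 × 1.159⁶ = 17.60 × 2.42382 ≈ 42.659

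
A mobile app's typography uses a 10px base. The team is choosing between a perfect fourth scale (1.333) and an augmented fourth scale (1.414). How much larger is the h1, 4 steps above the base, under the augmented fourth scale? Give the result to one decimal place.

8.4px

Perfect fourth: 10.0 × 1.333⁴ = 31.573px
Augmented fourth: 10.0 × 1.414⁴ = 39.976px
Difference: 39.976 − 31.573 = 8.403px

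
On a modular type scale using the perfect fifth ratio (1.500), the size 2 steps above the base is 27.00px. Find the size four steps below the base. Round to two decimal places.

Moving from step +2 to step -4 is 6 steps down, so divide by r⁶.
27.00 ÷ 1.500⁶ = 27.00 ÷ 11.39062 ≈ 2.370

2.37px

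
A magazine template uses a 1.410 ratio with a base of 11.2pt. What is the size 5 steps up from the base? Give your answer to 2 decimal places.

Every step multiplies by the scale ratio.
11.2 × 1.410⁵ = 11.2 × 5.57308 ≈ 62.42

62.42pt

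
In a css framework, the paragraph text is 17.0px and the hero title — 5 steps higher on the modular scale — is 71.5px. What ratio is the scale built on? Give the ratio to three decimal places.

r⁵ = 71.5 / 17.0, so r = (71.5/17.0)^(1/5).
r = 4.2059^(1/5) ≈ 1.3328

1.333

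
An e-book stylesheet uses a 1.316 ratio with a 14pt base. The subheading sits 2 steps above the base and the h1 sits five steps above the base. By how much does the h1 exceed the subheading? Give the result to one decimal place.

31.0pt

Step 2: 14.0 × 1.316² = 24.246pt
Step 5: 14.0 × 1.316⁵ = 55.260pt
Difference: 55.260 − 24.246 = 31.014pt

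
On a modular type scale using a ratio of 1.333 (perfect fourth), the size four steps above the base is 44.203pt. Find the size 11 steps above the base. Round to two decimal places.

The gap is 11 − (4) = 7 steps, so the factor is 1.333^7.
44.203 × 1.333⁷ = 44.203 × 7.47844 ≈ 330.570

330.57pt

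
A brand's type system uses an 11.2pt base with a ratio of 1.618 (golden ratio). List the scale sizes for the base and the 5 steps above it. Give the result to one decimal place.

11.2pt, 18.1pt, 29.3pt, 47.4pt, 76.8pt, 124.2pt

Step 0: 11.2pt
Step 1: 11.2 × 1.618 = 18.1
Step 2: 11.2 × 1.618² = 29.3
Step 3: 11.2 × 1.618³ = 47.4
Step 4: 11.2 × 1.618⁴ = 76.8
Step 5: 11.2 × 1.618⁵ = 124.2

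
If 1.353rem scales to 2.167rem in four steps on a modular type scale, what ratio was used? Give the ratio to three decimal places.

1.125

The ratio satisfies 1.353 × r⁴ = 2.167, so r = (2.167 / 1.353)^(1/4).
r = 1.6016^(1/4) ≈ 1.1250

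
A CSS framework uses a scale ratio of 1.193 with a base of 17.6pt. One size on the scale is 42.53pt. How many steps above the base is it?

5

1.193ⁿ = 42.53 / 17.6 = 2.4165
n = ln(2.4165) / ln(1.193) = 0.8823 / 0.1765 ≈ 5.00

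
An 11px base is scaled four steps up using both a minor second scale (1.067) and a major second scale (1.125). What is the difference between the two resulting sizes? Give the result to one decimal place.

3.4px

Minor second: 11.0 × 1.067⁴ = 14.258px
Major second: 11.0 × 1.125⁴ = 17.620px
Difference: 17.620 − 14.258 = 3.362px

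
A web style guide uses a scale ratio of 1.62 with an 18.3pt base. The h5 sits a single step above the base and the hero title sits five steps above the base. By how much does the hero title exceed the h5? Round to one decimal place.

Step 1: 18.3 × 1.62 = 29.646pt
Step 5: 18.3 × 1.62⁵ = 204.186pt
Difference: 204.186 − 29.646 = 174.540pt

174.5pt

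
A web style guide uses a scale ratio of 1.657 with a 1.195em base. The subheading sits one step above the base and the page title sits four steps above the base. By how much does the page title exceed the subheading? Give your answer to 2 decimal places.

7.03em

Step 1: 1.195 × 1.657 = 1.9801em
Step 4: 1.195 × 1.657⁴ = 9.0086em
Difference: 9.0086 − 1.9801 = 7.0285em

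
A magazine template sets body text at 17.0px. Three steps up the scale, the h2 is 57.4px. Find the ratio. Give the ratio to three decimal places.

The ratio satisfies 17.0 × r³ = 57.4, so r = (57.4 / 17.0)^(1/3).
r = 3.3765^(1/3) ≈ 1.5002

1.500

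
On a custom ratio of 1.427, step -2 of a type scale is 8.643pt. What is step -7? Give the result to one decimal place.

Moving from step -2 to step -7 is 5 steps down, so divide by r⁵.
8.643 ÷ 1.427⁵ = 8.643 ÷ 5.91725 ≈ 1.461

1.5pt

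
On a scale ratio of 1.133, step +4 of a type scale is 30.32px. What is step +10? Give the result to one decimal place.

30.32 × 1.133⁶ = 30.32 × 2.11534 ≈ 64.137

64.1px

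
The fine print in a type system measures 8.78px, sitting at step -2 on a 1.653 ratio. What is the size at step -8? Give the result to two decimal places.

0.43px

Moving from step -2 to step -8 is 6 steps down, so divide by r⁶.
8.78 ÷ 1.653⁶ = 8.78 ÷ 20.40033 ≈ 0.430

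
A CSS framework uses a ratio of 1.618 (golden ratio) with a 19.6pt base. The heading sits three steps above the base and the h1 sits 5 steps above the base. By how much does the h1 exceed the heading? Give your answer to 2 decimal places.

134.32pt

Step 3: 19.6 × 1.618³ = 83.0217pt
Step 5: 19.6 × 1.618⁵ = 217.3445pt
Difference: 217.3445 − 83.0217 = 134.3228pt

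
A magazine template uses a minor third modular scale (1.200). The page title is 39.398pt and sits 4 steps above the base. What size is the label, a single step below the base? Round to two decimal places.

Moving from step +4 to step -1 is 5 steps down, so divide by r⁵.
39.398 ÷ 1.200⁵ = 39.398 ÷ 2.48832 ≈ 15.833

15.83pt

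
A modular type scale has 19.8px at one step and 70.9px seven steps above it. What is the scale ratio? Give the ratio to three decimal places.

r⁷ = 70.9 / 19.8, so r = (70.9/19.8)^(1/7).
r = 3.5808^(1/7) ≈ 1.1999

1.200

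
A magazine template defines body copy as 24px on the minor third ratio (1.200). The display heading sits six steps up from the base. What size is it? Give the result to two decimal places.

24.0 × 1.200⁶ = 24.0 × 2.98598 ≈ 71.66

71.66px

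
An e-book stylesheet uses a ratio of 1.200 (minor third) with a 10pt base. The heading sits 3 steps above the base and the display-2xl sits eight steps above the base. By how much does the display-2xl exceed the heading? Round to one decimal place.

25.7pt

Step 3: 10.0 × 1.200³ = 17.280pt
Step 8: 10.0 × 1.200⁸ = 42.998pt
Difference: 42.998 − 17.280 = 25.718pt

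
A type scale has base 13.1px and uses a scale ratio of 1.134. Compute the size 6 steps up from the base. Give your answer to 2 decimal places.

13.1 × 1.134⁶ = 13.1 × 2.12656 ≈ 27.86

27.86px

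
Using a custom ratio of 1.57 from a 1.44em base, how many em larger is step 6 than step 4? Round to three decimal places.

Step 4: 1.44 × 1.57⁴ = 8.74905em
Step 6: 1.44 × 1.57⁶ = 21.56554em
Difference: 21.56554 − 8.74905 = 12.81649em

12.816em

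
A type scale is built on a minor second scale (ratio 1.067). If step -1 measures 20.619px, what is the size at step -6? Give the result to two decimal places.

14.91px

20.619 ÷ 1.067⁵ = 20.619 ÷ 1.38300 ≈ 14.909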